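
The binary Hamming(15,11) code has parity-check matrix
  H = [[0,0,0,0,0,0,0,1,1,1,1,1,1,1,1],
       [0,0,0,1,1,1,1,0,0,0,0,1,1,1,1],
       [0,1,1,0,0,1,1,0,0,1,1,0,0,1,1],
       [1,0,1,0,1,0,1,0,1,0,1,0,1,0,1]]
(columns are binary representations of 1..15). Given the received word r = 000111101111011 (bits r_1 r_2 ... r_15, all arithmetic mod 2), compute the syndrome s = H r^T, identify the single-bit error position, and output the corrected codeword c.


s = (0, 1, 0, 1)^T, error position = 5, corrected codeword c = 000101101111011

Compute s = H r^T mod 2 one row at a time:
  s_1 = 0 + 1 + 1 + 1 + 1 + 0 + 1 + 1 = 6 ≡ 0 (mod 2).
  s_2 = 1 + 1 + 1 + 1 + 1 + 0 + 1 + 1 = 7 ≡ 1 (mod 2).
  s_3 = 0 + 0 + 1 + 1 + 1 + 1 + 1 + 1 = 6 ≡ 0 (mod 2).
  s_4 = 0 + 0 + 1 + 1 + 1 + 1 + 0 + 1 = 5 ≡ 1 (mod 2).
s = (0, 1, 0, 1)^T — this equals column 5 of H (binary 0101), so error is at position 5.
Correct: flip bit 5 of r = 000111101111011 to get c = 000101101111011.


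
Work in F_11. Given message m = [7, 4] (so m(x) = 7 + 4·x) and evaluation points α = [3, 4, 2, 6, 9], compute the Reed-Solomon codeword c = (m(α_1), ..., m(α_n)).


c = [8, 1, 4, 9, 10]

Message polynomial: m(x) = 7 + 4·x (mod 11).
For each evaluation point α_i, compute m(α_i) mod 11:
  α_1 = 3: Horner steps 4 → 8, so m(3) = 8.
  α_2 = 4: Horner steps 4 → 1, so m(4) = 1.
  α_3 = 2: Horner steps 4 → 4, so m(2) = 4.
  α_4 = 6: Horner steps 4 → 9, so m(6) = 9.
  α_5 = 9: Horner steps 4 → 10, so m(9) = 10.
Codeword c = [8, 1, 4, 9, 10] ∈ F_11^5.


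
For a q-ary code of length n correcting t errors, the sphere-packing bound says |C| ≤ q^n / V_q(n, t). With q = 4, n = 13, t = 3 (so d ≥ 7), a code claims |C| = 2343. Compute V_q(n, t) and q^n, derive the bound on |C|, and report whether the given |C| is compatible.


V_q(n, t) = 8464, q^n = 67108864, Hamming bound = 7928, |C| = 2343 ≤ bound (satisfied).

Step 1: Compute V_q(n, t) = Σ_{j=0}^3 C(n, j) (q−1)^j.
  j = 0: C(13,0)·(3)^0 = 1·1 = 1.
  j = 1: C(13,1)·(3)^1 = 13·3 = 39.
  j = 2: C(13,2)·(3)^2 = 78·9 = 702.
  j = 3: C(13,3)·(3)^3 = 286·27 = 7722.
  V_q(n, t) = 1 + 39 + 702 + 7722 = 8464.
Step 2: q^n = 4^13 = 67108864.
Step 3: Hamming bound ⌊q^n / V_q(n,t)⌋ = ⌊67108864/8464⌋ = 7928.
Step 4: Compare |C| = 2343 to 7928: satisfied.
The claimed |C| lies below the Hamming bound.


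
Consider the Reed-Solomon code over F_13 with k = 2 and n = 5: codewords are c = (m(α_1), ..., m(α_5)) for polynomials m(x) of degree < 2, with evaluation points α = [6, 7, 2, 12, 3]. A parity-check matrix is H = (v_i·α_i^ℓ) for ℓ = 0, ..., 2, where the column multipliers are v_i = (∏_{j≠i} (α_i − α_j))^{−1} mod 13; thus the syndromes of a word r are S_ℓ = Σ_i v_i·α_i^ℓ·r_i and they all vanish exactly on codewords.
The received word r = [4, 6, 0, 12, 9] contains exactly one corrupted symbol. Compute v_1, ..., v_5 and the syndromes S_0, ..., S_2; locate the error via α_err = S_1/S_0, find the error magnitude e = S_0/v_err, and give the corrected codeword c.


S = (1, 6, 10), error at position 1, error magnitude e = 7, c = [10, 6, 0, 12, 9].

Step 1: column multipliers v_i = (∏_{j≠i}(α_i − α_j))^{−1} mod 13.
  i = 1 (α = 6): (6−7)(6−2)(6−12)(6−3) = (−1)·4·(−6)·3 = 72 ≡ 7, so v_1 = 7^{−1} = 2 (mod 13).
  i = 2 (α = 7): (7−6)(7−2)(7−12)(7−3) = 1·5·(−5)·4 = −100 ≡ 4, so v_2 = 4^{−1} = 10 (mod 13).
  i = 3 (α = 2): (2−6)(2−7)(2−12)(2−3) = (−4)·(−5)·(−10)·(−1) = 200 ≡ 5, so v_3 = 5^{−1} = 8 (mod 13).
  i = 4 (α = 12): (12−6)(12−7)(12−2)(12−3) = 6·5·10·9 = 2700 ≡ 9, so v_4 = 9^{−1} = 3 (mod 13).
  i = 5 (α = 3): (3−6)(3−7)(3−2)(3−12) = (−3)·(−4)·1·(−9) = −108 ≡ 9, so v_5 = 9^{−1} = 3 (mod 13).
  v = [2, 10, 8, 3, 3].
Step 2: syndromes of r = [4, 6, 0, 12, 9] (all sums mod 13).
  S_0 = Σ v_i r_i = 2·4 + 10·6 + 8·0 + 3·12 + 3·9 = 131 ≡ 1.
  S_1 = Σ v_i α_i r_i = 2·6·4 + 10·7·6 + 8·2·0 + 3·12·12 + 3·3·9 = 981 ≡ 6.
  α_i^2 mod 13 = [10, 10, 4, 1, 9].
  S_2 = Σ v_i α_i^2 r_i = 2·10·4 + 10·10·6 + 8·4·0 + 3·1·12 + 3·9·9 = 959 ≡ 10.
  S = (1, 6, 10) ≠ 0, so r is not a codeword (an error is present).
Step 3: locate the error. For a single error e at position i, S_ℓ = v_i·e·α_i^ℓ, so α_err = S_1/S_0.
  S_0^{−1} = 1^{−1} = 1 (mod 13), so α_err = 6·1 = 6 ≡ 6 = α_1. Error position i = 1.
  Consistency check: S_2/S_1 = 10·11 = 110 ≡ 6 = α_err ✓ (single-error assumption holds).
Step 4: error magnitude e = S_0/v_1 = S_0·∏_{j≠1}(α_1 − α_j) = 1·7 = 7 ≡ 7 (mod 13).
Step 5: correct position 1: c_1 = r_1 − e = 4 − 7 ≡ 10 (mod 13). Hence c = [10, 6, 0, 12, 9].
  Check: interpolating c through the α_i gives m(x) = 8 + 9·x (degree < 2) with m(α_i) = c_i for every i, so c is indeed a codeword.


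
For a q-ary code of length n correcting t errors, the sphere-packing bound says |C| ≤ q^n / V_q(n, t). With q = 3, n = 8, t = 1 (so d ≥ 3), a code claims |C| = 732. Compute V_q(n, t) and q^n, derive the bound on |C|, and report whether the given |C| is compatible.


V_q(n, t) = 17, q^n = 6561, Hamming bound = 385, |C| = 732 > bound (violated).

Step 1: Compute V_q(n, t) = Σ_{j=0}^1 C(n, j) (q−1)^j.
  j = 0: C(8,0)·(2)^0 = 1·1 = 1.
  j = 1: C(8,1)·(2)^1 = 8·2 = 16.
  V_q(n, t) = 1 + 16 = 17.
Step 2: q^n = 3^8 = 6561.
Step 3: Hamming bound ⌊q^n / V_q(n,t)⌋ = ⌊6561/17⌋ = 385.
Step 4: Compare |C| = 732 to 385: violated.
The claimed |C| lies above the Hamming bound, so no 3-ary code of length 8 with d ≥ 3 can have 732 codewords.


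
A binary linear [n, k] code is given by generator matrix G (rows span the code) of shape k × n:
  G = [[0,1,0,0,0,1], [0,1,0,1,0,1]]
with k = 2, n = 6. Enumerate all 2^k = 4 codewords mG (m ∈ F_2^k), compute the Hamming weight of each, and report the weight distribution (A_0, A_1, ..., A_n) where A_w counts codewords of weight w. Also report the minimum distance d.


Weight distribution: A_0 = 1, A_1 = 1, A_2 = 1, A_3 = 1. Minimum distance d = 1.

Enumerate all 2^2 = 4 messages m ∈ F_2^2.
For each, compute codeword c = mG in F_2^6, then tally its weight.
  m = 00 → c = 000000, weight = 0.
  m = 10 → c = 010001, weight = 2.
  m = 01 → c = 010101, weight = 3.
  m = 11 → c = 000100, weight = 1.
Tally weights:
  weight 0: 1 codewords.
  weight 1: 1 codewords.
  weight 2: 1 codewords.
  weight 3: 1 codewords.
Minimum distance d = smallest w > 0 with A_w > 0 = 1.
Sanity: Σ A_w = 4 = 2^2 = 4 ✓.


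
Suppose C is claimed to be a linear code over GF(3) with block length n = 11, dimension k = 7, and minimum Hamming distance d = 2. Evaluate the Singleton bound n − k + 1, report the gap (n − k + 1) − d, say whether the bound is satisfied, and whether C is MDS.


Singleton RHS = n − k + 1 = 5, slack = 3, bound satisfied, not MDS.

Singleton bound: d ≤ n − k + 1.
Here n = 11, k = 7, so n − k + 1 = 5.
Given d = 2, check d ≤ 5: YES.
Slack = (n − k + 1) − d = 3.
The code is NOT MDS (slack = 3 > 0).
Description: the claimed parameters are [11, 7, 2]_3; such a code would be non-MDS.


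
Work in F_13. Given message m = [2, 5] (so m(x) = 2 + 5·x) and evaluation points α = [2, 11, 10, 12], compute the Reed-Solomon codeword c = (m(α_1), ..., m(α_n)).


c = [12, 5, 0, 10]

Message polynomial: m(x) = 2 + 5·x (mod 13).
For each evaluation point α_i, compute m(α_i) mod 13:
  α_1 = 2: Horner steps 5 → 12, so m(2) = 12.
  α_2 = 11: Horner steps 5 → 5, so m(11) = 5.
  α_3 = 10: Horner steps 5 → 0, so m(10) = 0.
  α_4 = 12: Horner steps 5 → 10, so m(12) = 10.
Codeword c = [12, 5, 0, 10] ∈ F_13^4.


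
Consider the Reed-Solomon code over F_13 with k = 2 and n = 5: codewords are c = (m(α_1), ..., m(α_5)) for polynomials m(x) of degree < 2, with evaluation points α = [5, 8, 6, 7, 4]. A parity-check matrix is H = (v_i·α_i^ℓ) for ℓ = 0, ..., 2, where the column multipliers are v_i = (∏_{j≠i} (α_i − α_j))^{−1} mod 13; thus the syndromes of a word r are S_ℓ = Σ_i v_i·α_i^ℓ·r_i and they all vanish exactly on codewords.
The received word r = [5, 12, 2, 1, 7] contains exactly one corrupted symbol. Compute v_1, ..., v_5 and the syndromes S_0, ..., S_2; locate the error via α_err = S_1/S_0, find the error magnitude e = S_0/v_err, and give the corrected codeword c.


S = (3, 5, 4), error at position 3, error magnitude e = 12, c = [5, 12, 3, 1, 7].

Step 1: column multipliers v_i = (∏_{j≠i}(α_i − α_j))^{−1} mod 13.
  i = 1 (α = 5): (5−8)(5−6)(5−7)(5−4) = (−3)·(−1)·(−2)·1 = −6 ≡ 7, so v_1 = 7^{−1} = 2 (mod 13).
  i = 2 (α = 8): (8−5)(8−6)(8−7)(8−4) = 3·2·1·4 = 24 ≡ 11, so v_2 = 11^{−1} = 6 (mod 13).
  i = 3 (α = 6): (6−5)(6−8)(6−7)(6−4) = 1·(−2)·(−1)·2 = 4 ≡ 4, so v_3 = 4^{−1} = 10 (mod 13).
  i = 4 (α = 7): (7−5)(7−8)(7−6)(7−4) = 2·(−1)·1·3 = −6 ≡ 7, so v_4 = 7^{−1} = 2 (mod 13).
  i = 5 (α = 4): (4−5)(4−8)(4−6)(4−7) = (−1)·(−4)·(−2)·(−3) = 24 ≡ 11, so v_5 = 11^{−1} = 6 (mod 13).
  v = [2, 6, 10, 2, 6].
Step 2: syndromes of r = [5, 12, 2, 1, 7] (all sums mod 13).
  S_0 = Σ v_i r_i = 2·5 + 6·12 + 10·2 + 2·1 + 6·7 = 146 ≡ 3.
  S_1 = Σ v_i α_i r_i = 2·5·5 + 6·8·12 + 10·6·2 + 2·7·1 + 6·4·7 = 928 ≡ 5.
  α_i^2 mod 13 = [12, 12, 10, 10, 3].
  S_2 = Σ v_i α_i^2 r_i = 2·12·5 + 6·12·12 + 10·10·2 + 2·10·1 + 6·3·7 = 1330 ≡ 4.
  S = (3, 5, 4) ≠ 0, so r is not a codeword (an error is present).
Step 3: locate the error. For a single error e at position i, S_ℓ = v_i·e·α_i^ℓ, so α_err = S_1/S_0.
  S_0^{−1} = 3^{−1} = 9 (mod 13), so α_err = 5·9 = 45 ≡ 6 = α_3. Error position i = 3.
  Consistency check: S_2/S_1 = 4·8 = 32 ≡ 6 = α_err ✓ (single-error assumption holds).
Step 4: error magnitude e = S_0/v_3 = S_0·∏_{j≠3}(α_3 − α_j) = 3·4 = 12 ≡ 12 (mod 13).
Step 5: correct position 3: c_3 = r_3 − e = 2 − 12 ≡ 3 (mod 13). Hence c = [5, 12, 3, 1, 7].
  Check: interpolating c through the α_i gives m(x) = 2 + 11·x (degree < 2) with m(α_i) = c_i for every i, so c is indeed a codeword.


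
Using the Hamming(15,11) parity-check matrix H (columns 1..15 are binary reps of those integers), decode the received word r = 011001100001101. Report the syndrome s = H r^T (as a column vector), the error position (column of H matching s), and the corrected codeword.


s = (1, 1, 1, 0)^T, error position = 14, corrected codeword c = 011001100001111

Compute s = H r^T mod 2 one row at a time:
  s_1 = 0 + 0 + 0 + 0 + 1 + 1 + 0 + 1 = 3 ≡ 1 (mod 2).
  s_2 = 0 + 0 + 1 + 1 + 1 + 1 + 0 + 1 = 5 ≡ 1 (mod 2).
  s_3 = 1 + 1 + 1 + 1 + 0 + 0 + 0 + 1 = 5 ≡ 1 (mod 2).
  s_4 = 0 + 1 + 0 + 1 + 0 + 0 + 1 + 1 = 4 ≡ 0 (mod 2).
s = (1, 1, 1, 0)^T — this equals column 14 of H (binary 1110), so error is at position 14.
Correct: flip bit 14 of r = 011001100001101 to get c = 011001100001111.


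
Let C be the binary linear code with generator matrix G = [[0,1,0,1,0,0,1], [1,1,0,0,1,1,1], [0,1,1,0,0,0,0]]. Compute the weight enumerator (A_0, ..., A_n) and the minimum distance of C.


Weight distribution: A_0 = 1, A_2 = 1, A_3 = 2, A_4 = 1, A_5 = 2, A_6 = 1. Minimum distance d = 2.

Enumerate all 2^3 = 8 messages m ∈ F_2^3.
For each, compute codeword c = mG in F_2^7, then tally its weight.
  m = 000 → c = 0000000, weight = 0.
  m = 100 → c = 0101001, weight = 3.
  m = 010 → c = 1100111, weight = 5.
  m = 110 → c = 1001110, weight = 4.
  m = 001 → c = 0110000, weight = 2.
  m = 101 → c = 0011001, weight = 3.
  m = 011 → c = 1010111, weight = 5.
  m = 111 → c = 1111110, weight = 6.
Tally weights:
  weight 0: 1 codewords.
  weight 2: 1 codewords.
  weight 3: 2 codewords.
  weight 4: 1 codewords.
  weight 5: 2 codewords.
  weight 6: 1 codewords.
Minimum distance d = smallest w > 0 with A_w > 0 = 2.
Sanity: Σ A_w = 8 = 2^3 = 8 ✓.


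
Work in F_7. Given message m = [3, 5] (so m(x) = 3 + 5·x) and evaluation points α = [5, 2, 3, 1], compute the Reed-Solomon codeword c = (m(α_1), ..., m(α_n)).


c = [0, 6, 4, 1]

Message polynomial: m(x) = 3 + 5·x (mod 7).
For each evaluation point α_i, compute m(α_i) mod 7:
  α_1 = 5: Horner steps 5 → 0, so m(5) = 0.
  α_2 = 2: Horner steps 5 → 6, so m(2) = 6.
  α_3 = 3: Horner steps 5 → 4, so m(3) = 4.
  α_4 = 1: Horner steps 5 → 1, so m(1) = 1.
Codeword c = [0, 6, 4, 1] ∈ F_7^4.


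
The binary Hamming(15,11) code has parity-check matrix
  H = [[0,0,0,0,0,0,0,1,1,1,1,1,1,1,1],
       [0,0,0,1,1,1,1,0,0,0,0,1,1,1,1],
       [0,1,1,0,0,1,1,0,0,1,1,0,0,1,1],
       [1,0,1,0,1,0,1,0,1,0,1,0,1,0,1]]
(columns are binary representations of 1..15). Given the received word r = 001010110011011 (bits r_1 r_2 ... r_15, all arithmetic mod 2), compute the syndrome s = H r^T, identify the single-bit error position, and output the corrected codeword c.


s = (1, 1, 1, 1)^T, error position = 15, corrected codeword c = 001010110011010

Compute s = H r^T mod 2 one row at a time:
  s_1 = 1 + 0 + 0 + 1 + 1 + 0 + 1 + 1 = 5 ≡ 1 (mod 2).
  s_2 = 0 + 1 + 0 + 1 + 1 + 0 + 1 + 1 = 5 ≡ 1 (mod 2).
  s_3 = 0 + 1 + 0 + 1 + 0 + 1 + 1 + 1 = 5 ≡ 1 (mod 2).
  s_4 = 0 + 1 + 1 + 1 + 0 + 1 + 0 + 1 = 5 ≡ 1 (mod 2).
s = (1, 1, 1, 1)^T — this equals column 15 of H (binary 1111), so error is at position 15.
Correct: flip bit 15 of r = 001010110011011 to get c = 001010110011010.


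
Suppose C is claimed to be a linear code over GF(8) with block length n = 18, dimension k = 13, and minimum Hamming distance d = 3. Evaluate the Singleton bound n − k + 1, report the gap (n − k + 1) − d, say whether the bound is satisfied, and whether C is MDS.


Singleton RHS = n − k + 1 = 6, slack = 3, bound satisfied, not MDS.

Singleton bound: d ≤ n − k + 1.
Here n = 18, k = 13, so n − k + 1 = 6.
Given d = 3, check d ≤ 6: YES.
Slack = (n − k + 1) − d = 3.
The code is NOT MDS (slack = 3 > 0).
Description: the claimed parameters are [18, 13, 3]_8; such a code would be non-MDS.


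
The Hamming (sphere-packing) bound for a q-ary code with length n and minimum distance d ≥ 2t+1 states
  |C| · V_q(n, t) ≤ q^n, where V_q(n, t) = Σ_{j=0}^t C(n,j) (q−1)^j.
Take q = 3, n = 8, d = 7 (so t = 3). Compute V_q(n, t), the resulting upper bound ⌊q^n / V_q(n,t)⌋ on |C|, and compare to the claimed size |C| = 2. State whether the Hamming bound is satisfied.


V_q(n, t) = 577, q^n = 6561, Hamming bound = 11, |C| = 2 ≤ bound (satisfied).

Step 1: Compute V_q(n, t) = Σ_{j=0}^3 C(n, j) (q−1)^j.
  j = 0: C(8,0)·(2)^0 = 1·1 = 1.
  j = 1: C(8,1)·(2)^1 = 8·2 = 16.
  j = 2: C(8,2)·(2)^2 = 28·4 = 112.
  j = 3: C(8,3)·(2)^3 = 56·8 = 448.
  V_q(n, t) = 1 + 16 + 112 + 448 = 577.
Step 2: q^n = 3^8 = 6561.
Step 3: Hamming bound ⌊q^n / V_q(n,t)⌋ = ⌊6561/577⌋ = 11.
Step 4: Compare |C| = 2 to 11: satisfied.
The claimed |C| lies below the Hamming bound.


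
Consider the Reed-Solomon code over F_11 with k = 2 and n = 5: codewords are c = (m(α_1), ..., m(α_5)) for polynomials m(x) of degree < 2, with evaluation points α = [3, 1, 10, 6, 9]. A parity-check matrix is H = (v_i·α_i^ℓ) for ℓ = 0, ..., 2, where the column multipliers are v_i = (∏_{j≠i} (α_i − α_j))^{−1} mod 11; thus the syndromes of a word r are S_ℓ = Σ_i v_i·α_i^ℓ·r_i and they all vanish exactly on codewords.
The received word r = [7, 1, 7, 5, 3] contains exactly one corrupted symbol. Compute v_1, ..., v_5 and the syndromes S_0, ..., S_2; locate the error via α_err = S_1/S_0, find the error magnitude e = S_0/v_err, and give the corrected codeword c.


S = (10, 1, 10), error at position 3, error magnitude e = 1, c = [7, 1, 6, 5, 3].

Step 1: column multipliers v_i = (∏_{j≠i}(α_i − α_j))^{−1} mod 11.
  i = 1 (α = 3): (3−1)(3−10)(3−6)(3−9) = 2·(−7)·(−3)·(−6) = −252 ≡ 1, so v_1 = 1^{−1} = 1 (mod 11).
  i = 2 (α = 1): (1−3)(1−10)(1−6)(1−9) = (−2)·(−9)·(−5)·(−8) = 720 ≡ 5, so v_2 = 5^{−1} = 9 (mod 11).
  i = 3 (α = 10): (10−3)(10−1)(10−6)(10−9) = 7·9·4·1 = 252 ≡ 10, so v_3 = 10^{−1} = 10 (mod 11).
  i = 4 (α = 6): (6−3)(6−1)(6−10)(6−9) = 3·5·(−4)·(−3) = 180 ≡ 4, so v_4 = 4^{−1} = 3 (mod 11).
  i = 5 (α = 9): (9−3)(9−1)(9−10)(9−6) = 6·8·(−1)·3 = −144 ≡ 10, so v_5 = 10^{−1} = 10 (mod 11).
  v = [1, 9, 10, 3, 10].
Step 2: syndromes of r = [7, 1, 7, 5, 3] (all sums mod 11).
  S_0 = Σ v_i r_i = 1·7 + 9·1 + 10·7 + 3·5 + 10·3 = 131 ≡ 10.
  S_1 = Σ v_i α_i r_i = 1·3·7 + 9·1·1 + 10·10·7 + 3·6·5 + 10·9·3 = 1090 ≡ 1.
  α_i^2 mod 11 = [9, 1, 1, 3, 4].
  S_2 = Σ v_i α_i^2 r_i = 1·9·7 + 9·1·1 + 10·1·7 + 3·3·5 + 10·4·3 = 307 ≡ 10.
  S = (10, 1, 10) ≠ 0, so r is not a codeword (an error is present).
Step 3: locate the error. For a single error e at position i, S_ℓ = v_i·e·α_i^ℓ, so α_err = S_1/S_0.
  S_0^{−1} = 10^{−1} = 10 (mod 11), so α_err = 1·10 = 10 ≡ 10 = α_3. Error position i = 3.
  Consistency check: S_2/S_1 = 10·1 = 10 ≡ 10 = α_err ✓ (single-error assumption holds).
Step 4: error magnitude e = S_0/v_3 = S_0·∏_{j≠3}(α_3 − α_j) = 10·10 = 100 ≡ 1 (mod 11).
Step 5: correct position 3: c_3 = r_3 − e = 7 − 1 ≡ 6 (mod 11). Hence c = [7, 1, 6, 5, 3].
  Check: interpolating c through the α_i gives m(x) = 9 + 3·x (degree < 2) with m(α_i) = c_i for every i, so c is indeed a codeword.


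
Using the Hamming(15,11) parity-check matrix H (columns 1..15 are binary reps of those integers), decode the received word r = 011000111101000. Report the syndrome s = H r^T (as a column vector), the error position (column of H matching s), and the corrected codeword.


s = (0, 0, 0, 1)^T, error position = 1, corrected codeword c = 111000111101000

Compute s = H r^T mod 2 one row at a time:
  s_1 = 1 + 1 + 1 + 0 + 1 + 0 + 0 + 0 = 4 ≡ 0 (mod 2).
  s_2 = 0 + 0 + 0 + 1 + 1 + 0 + 0 + 0 = 2 ≡ 0 (mod 2).
  s_3 = 1 + 1 + 0 + 1 + 1 + 0 + 0 + 0 = 4 ≡ 0 (mod 2).
  s_4 = 0 + 1 + 0 + 1 + 1 + 0 + 0 + 0 = 3 ≡ 1 (mod 2).
s = (0, 0, 0, 1)^T — this equals column 1 of H (binary 0001), so error is at position 1.
Correct: flip bit 1 of r = 011000111101000 to get c = 111000111101000.


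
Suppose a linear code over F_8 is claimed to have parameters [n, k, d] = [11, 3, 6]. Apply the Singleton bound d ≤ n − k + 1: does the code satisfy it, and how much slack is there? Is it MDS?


Singleton RHS = n − k + 1 = 9, slack = 3, bound satisfied, not MDS.

Singleton bound: d ≤ n − k + 1.
Here n = 11, k = 3, so n − k + 1 = 9.
Given d = 6, check d ≤ 9: YES.
Slack = (n − k + 1) − d = 3.
The code is NOT MDS (slack = 3 > 0).
Description: the claimed parameters are [11, 3, 6]_8; such a code would be non-MDS.


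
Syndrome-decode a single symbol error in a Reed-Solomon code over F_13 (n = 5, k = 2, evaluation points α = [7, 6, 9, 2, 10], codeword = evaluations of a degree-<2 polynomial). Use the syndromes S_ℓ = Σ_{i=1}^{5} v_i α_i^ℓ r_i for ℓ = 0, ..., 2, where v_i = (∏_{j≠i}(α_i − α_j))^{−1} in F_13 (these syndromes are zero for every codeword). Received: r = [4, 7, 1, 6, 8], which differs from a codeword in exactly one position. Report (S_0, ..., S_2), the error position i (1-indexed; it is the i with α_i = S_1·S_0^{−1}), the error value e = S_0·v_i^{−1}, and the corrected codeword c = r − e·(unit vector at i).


S = (12, 4, 10), error at position 3, error magnitude e = 3, c = [4, 7, 11, 6, 8].

Step 1: column multipliers v_i = (∏_{j≠i}(α_i − α_j))^{−1} mod 13.
  i = 1 (α = 7): (7−6)(7−9)(7−2)(7−10) = 1·(−2)·5·(−3) = 30 ≡ 4, so v_1 = 4^{−1} = 10 (mod 13).
  i = 2 (α = 6): (6−7)(6−9)(6−2)(6−10) = (−1)·(−3)·4·(−4) = −48 ≡ 4, so v_2 = 4^{−1} = 10 (mod 13).
  i = 3 (α = 9): (9−7)(9−6)(9−2)(9−10) = 2·3·7·(−1) = −42 ≡ 10, so v_3 = 10^{−1} = 4 (mod 13).
  i = 4 (α = 2): (2−7)(2−6)(2−9)(2−10) = (−5)·(−4)·(−7)·(−8) = 1120 ≡ 2, so v_4 = 2^{−1} = 7 (mod 13).
  i = 5 (α = 10): (10−7)(10−6)(10−9)(10−2) = 3·4·1·8 = 96 ≡ 5, so v_5 = 5^{−1} = 8 (mod 13).
  v = [10, 10, 4, 7, 8].
Step 2: syndromes of r = [4, 7, 1, 6, 8] (all sums mod 13).
  S_0 = Σ v_i r_i = 10·4 + 10·7 + 4·1 + 7·6 + 8·8 = 220 ≡ 12.
  S_1 = Σ v_i α_i r_i = 10·7·4 + 10·6·7 + 4·9·1 + 7·2·6 + 8·10·8 = 1460 ≡ 4.
  α_i^2 mod 13 = [10, 10, 3, 4, 9].
  S_2 = Σ v_i α_i^2 r_i = 10·10·4 + 10·10·7 + 4·3·1 + 7·4·6 + 8·9·8 = 1856 ≡ 10.
  S = (12, 4, 10) ≠ 0, so r is not a codeword (an error is present).
Step 3: locate the error. For a single error e at position i, S_ℓ = v_i·e·α_i^ℓ, so α_err = S_1/S_0.
  S_0^{−1} = 12^{−1} = 12 (mod 13), so α_err = 4·12 = 48 ≡ 9 = α_3. Error position i = 3.
  Consistency check: S_2/S_1 = 10·10 = 100 ≡ 9 = α_err ✓ (single-error assumption holds).
Step 4: error magnitude e = S_0/v_3 = S_0·∏_{j≠3}(α_3 − α_j) = 12·10 = 120 ≡ 3 (mod 13).
Step 5: correct position 3: c_3 = r_3 − e = 1 − 3 ≡ 11 (mod 13). Hence c = [4, 7, 11, 6, 8].
  Check: interpolating c through the α_i gives m(x) = 12 + 10·x (degree < 2) with m(α_i) = c_i for every i, so c is indeed a codeword.


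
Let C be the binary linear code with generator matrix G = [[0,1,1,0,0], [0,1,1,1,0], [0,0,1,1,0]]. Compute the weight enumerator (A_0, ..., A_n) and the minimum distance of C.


Weight distribution: A_0 = 1, A_1 = 3, A_2 = 3, A_3 = 1. Minimum distance d = 1.

Enumerate all 2^3 = 8 messages m ∈ F_2^3.
For each, compute codeword c = mG in F_2^5, then tally its weight.
  m = 000 → c = 00000, weight = 0.
  m = 100 → c = 01100, weight = 2.
  m = 010 → c = 01110, weight = 3.
  m = 110 → c = 00010, weight = 1.
  m = 001 → c = 00110, weight = 2.
  m = 101 → c = 01010, weight = 2.
  m = 011 → c = 01000, weight = 1.
  m = 111 → c = 00100, weight = 1.
Tally weights:
  weight 0: 1 codewords.
  weight 1: 3 codewords.
  weight 2: 3 codewords.
  weight 3: 1 codewords.
Minimum distance d = smallest w > 0 with A_w > 0 = 1.
Sanity: Σ A_w = 8 = 2^3 = 8 ✓.


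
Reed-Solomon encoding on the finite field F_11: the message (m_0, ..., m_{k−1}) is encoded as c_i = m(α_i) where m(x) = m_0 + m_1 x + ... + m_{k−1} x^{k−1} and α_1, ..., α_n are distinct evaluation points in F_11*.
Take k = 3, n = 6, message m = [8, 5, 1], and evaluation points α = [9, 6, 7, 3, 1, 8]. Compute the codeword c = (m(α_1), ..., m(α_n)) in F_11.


c = [2, 8, 4, 10, 3, 2]

Message polynomial: m(x) = 8 + 5·x + 1·x^2 (mod 11).
For each evaluation point α_i, compute m(α_i) mod 11:
  α_1 = 9: Horner steps 1 → 3 → 2, so m(9) = 2.
  α_2 = 6: Horner steps 1 → 0 → 8, so m(6) = 8.
  α_3 = 7: Horner steps 1 → 1 → 4, so m(7) = 4.
  α_4 = 3: Horner steps 1 → 8 → 10, so m(3) = 10.
  α_5 = 1: Horner steps 1 → 6 → 3, so m(1) = 3.
  α_6 = 8: Horner steps 1 → 2 → 2, so m(8) = 2.
Codeword c = [2, 8, 4, 10, 3, 2] ∈ F_11^6.


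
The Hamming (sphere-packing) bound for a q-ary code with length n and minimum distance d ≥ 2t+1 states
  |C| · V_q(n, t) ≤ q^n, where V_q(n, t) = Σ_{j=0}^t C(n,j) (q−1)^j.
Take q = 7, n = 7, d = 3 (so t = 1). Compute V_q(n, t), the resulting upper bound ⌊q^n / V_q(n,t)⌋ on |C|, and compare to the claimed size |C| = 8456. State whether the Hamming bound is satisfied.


V_q(n, t) = 43, q^n = 823543, Hamming bound = 19152, |C| = 8456 ≤ bound (satisfied).

Step 1: Compute V_q(n, t) = Σ_{j=0}^1 C(n, j) (q−1)^j.
  j = 0: C(7,0)·(6)^0 = 1·1 = 1.
  j = 1: C(7,1)·(6)^1 = 7·6 = 42.
  V_q(n, t) = 1 + 42 = 43.
Step 2: q^n = 7^7 = 823543.
Step 3: Hamming bound ⌊q^n / V_q(n,t)⌋ = ⌊823543/43⌋ = 19152.
Step 4: Compare |C| = 8456 to 19152: satisfied.
The claimed |C| lies below the Hamming bound.


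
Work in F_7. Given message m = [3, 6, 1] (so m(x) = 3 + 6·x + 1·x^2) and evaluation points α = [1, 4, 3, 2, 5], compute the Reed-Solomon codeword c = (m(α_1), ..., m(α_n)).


c = [3, 1, 2, 5, 2]

Message polynomial: m(x) = 3 + 6·x + 1·x^2 (mod 7).
For each evaluation point α_i, compute m(α_i) mod 7:
  α_1 = 1: Horner steps 1 → 0 → 3, so m(1) = 3.
  α_2 = 4: Horner steps 1 → 3 → 1, so m(4) = 1.
  α_3 = 3: Horner steps 1 → 2 → 2, so m(3) = 2.
  α_4 = 2: Horner steps 1 → 1 → 5, so m(2) = 5.
  α_5 = 5: Horner steps 1 → 4 → 2, so m(5) = 2.
Codeword c = [3, 1, 2, 5, 2] ∈ F_7^5.


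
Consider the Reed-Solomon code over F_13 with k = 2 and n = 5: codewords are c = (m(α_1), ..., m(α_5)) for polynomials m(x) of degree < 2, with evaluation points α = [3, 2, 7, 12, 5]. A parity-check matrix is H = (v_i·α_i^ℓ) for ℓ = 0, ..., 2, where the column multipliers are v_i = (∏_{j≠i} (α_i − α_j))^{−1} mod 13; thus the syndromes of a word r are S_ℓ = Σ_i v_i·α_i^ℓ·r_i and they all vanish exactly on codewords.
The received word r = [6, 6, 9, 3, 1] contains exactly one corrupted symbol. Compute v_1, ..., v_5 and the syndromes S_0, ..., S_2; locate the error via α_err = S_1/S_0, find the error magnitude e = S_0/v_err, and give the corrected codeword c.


S = (8, 3, 6), error at position 2, error magnitude e = 4, c = [6, 2, 9, 3, 1].

Step 1: column multipliers v_i = (∏_{j≠i}(α_i − α_j))^{−1} mod 13.
  i = 1 (α = 3): (3−2)(3−7)(3−12)(3−5) = 1·(−4)·(−9)·(−2) = −72 ≡ 6, so v_1 = 6^{−1} = 11 (mod 13).
  i = 2 (α = 2): (2−3)(2−7)(2−12)(2−5) = (−1)·(−5)·(−10)·(−3) = 150 ≡ 7, so v_2 = 7^{−1} = 2 (mod 13).
  i = 3 (α = 7): (7−3)(7−2)(7−12)(7−5) = 4·5·(−5)·2 = −200 ≡ 8, so v_3 = 8^{−1} = 5 (mod 13).
  i = 4 (α = 12): (12−3)(12−2)(12−7)(12−5) = 9·10·5·7 = 3150 ≡ 4, so v_4 = 4^{−1} = 10 (mod 13).
  i = 5 (α = 5): (5−3)(5−2)(5−7)(5−12) = 2·3·(−2)·(−7) = 84 ≡ 6, so v_5 = 6^{−1} = 11 (mod 13).
  v = [11, 2, 5, 10, 11].
Step 2: syndromes of r = [6, 6, 9, 3, 1] (all sums mod 13).
  S_0 = Σ v_i r_i = 11·6 + 2·6 + 5·9 + 10·3 + 11·1 = 164 ≡ 8.
  S_1 = Σ v_i α_i r_i = 11·3·6 + 2·2·6 + 5·7·9 + 10·12·3 + 11·5·1 = 952 ≡ 3.
  α_i^2 mod 13 = [9, 4, 10, 1, 12].
  S_2 = Σ v_i α_i^2 r_i = 11·9·6 + 2·4·6 + 5·10·9 + 10·1·3 + 11·12·1 = 1254 ≡ 6.
  S = (8, 3, 6) ≠ 0, so r is not a codeword (an error is present).
Step 3: locate the error. For a single error e at position i, S_ℓ = v_i·e·α_i^ℓ, so α_err = S_1/S_0.
  S_0^{−1} = 8^{−1} = 5 (mod 13), so α_err = 3·5 = 15 ≡ 2 = α_2. Error position i = 2.
  Consistency check: S_2/S_1 = 6·9 = 54 ≡ 2 = α_err ✓ (single-error assumption holds).
Step 4: error magnitude e = S_0/v_2 = S_0·∏_{j≠2}(α_2 − α_j) = 8·7 = 56 ≡ 4 (mod 13).
Step 5: correct position 2: c_2 = r_2 − e = 6 − 4 ≡ 2 (mod 13). Hence c = [6, 2, 9, 3, 1].
  Check: interpolating c through the α_i gives m(x) = 7 + 4·x (degree < 2) with m(α_i) = c_i for every i, so c is indeed a codeword.


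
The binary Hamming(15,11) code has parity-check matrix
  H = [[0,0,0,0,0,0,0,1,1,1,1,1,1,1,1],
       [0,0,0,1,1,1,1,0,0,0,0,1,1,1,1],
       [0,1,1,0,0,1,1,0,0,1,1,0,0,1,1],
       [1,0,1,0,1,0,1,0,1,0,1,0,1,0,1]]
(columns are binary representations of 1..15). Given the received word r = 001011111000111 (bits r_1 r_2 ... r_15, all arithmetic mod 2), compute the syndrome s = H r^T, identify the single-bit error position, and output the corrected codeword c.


s = (1, 0, 1, 0)^T, error position = 10, corrected codeword c = 001011111100111

Compute s = H r^T mod 2 one row at a time:
  s_1 = 1 + 1 + 0 + 0 + 0 + 1 + 1 + 1 = 5 ≡ 1 (mod 2).
  s_2 = 0 + 1 + 1 + 1 + 0 + 1 + 1 + 1 = 6 ≡ 0 (mod 2).
  s_3 = 0 + 1 + 1 + 1 + 0 + 0 + 1 + 1 = 5 ≡ 1 (mod 2).
  s_4 = 0 + 1 + 1 + 1 + 1 + 0 + 1 + 1 = 6 ≡ 0 (mod 2).
s = (1, 0, 1, 0)^T — this equals column 10 of H (binary 1010), so error is at position 10.
Correct: flip bit 10 of r = 001011111000111 to get c = 001011111100111.


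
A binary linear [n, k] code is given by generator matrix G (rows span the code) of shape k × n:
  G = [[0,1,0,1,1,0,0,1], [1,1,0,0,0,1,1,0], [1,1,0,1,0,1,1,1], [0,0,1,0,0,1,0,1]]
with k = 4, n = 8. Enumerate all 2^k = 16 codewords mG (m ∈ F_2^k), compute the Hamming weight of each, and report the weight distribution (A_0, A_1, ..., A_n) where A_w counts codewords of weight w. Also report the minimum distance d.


Weight distribution: A_0 = 1, A_2 = 2, A_3 = 2, A_4 = 3, A_5 = 6, A_6 = 2. Minimum distance d = 2.

Enumerate all 2^4 = 16 messages m ∈ F_2^4.
For each, compute codeword c = mG in F_2^8, then tally its weight.
  m = 0000 → c = 00000000, weight = 0.
  m = 1000 → c = 01011001, weight = 4.
  m = 0100 → c = 11000110, weight = 4.
  m = 1100 → c = 10011111, weight = 6.
  m = 0010 → c = 11010111, weight = 6.
  m = 1010 → c = 10001110, weight = 4.
  m = 0110 → c = 00010001, weight = 2.
  m = 1110 → c = 01001000, weight = 2.
  m = 0001 → c = 00100101, weight = 3.
  m = 1001 → c = 01111100, weight = 5.
  m = 0101 → c = 11100011, weight = 5.
  m = 1101 → c = 10111010, weight = 5.
  m = 0011 → c = 11110010, weight = 5.
  m = 1011 → c = 10101011, weight = 5.
  m = 0111 → c = 00110100, weight = 3.
  m = 1111 → c = 01101101, weight = 5.
Tally weights:
  weight 0: 1 codewords.
  weight 2: 2 codewords.
  weight 3: 2 codewords.
  weight 4: 3 codewords.
  weight 5: 6 codewords.
  weight 6: 2 codewords.
Minimum distance d = smallest w > 0 with A_w > 0 = 2.
Sanity: Σ A_w = 16 = 2^4 = 16 ✓.


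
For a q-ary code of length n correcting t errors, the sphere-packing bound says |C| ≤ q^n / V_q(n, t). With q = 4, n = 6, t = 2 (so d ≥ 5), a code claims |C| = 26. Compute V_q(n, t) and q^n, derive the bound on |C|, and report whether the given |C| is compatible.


V_q(n, t) = 154, q^n = 4096, Hamming bound = 26, |C| = 26 ≤ bound (satisfied).

Step 1: Compute V_q(n, t) = Σ_{j=0}^2 C(n, j) (q−1)^j.
  j = 0: C(6,0)·(3)^0 = 1·1 = 1.
  j = 1: C(6,1)·(3)^1 = 6·3 = 18.
  j = 2: C(6,2)·(3)^2 = 15·9 = 135.
  V_q(n, t) = 1 + 18 + 135 = 154.
Step 2: q^n = 4^6 = 4096.
Step 3: Hamming bound ⌊q^n / V_q(n,t)⌋ = ⌊4096/154⌋ = 26.
Step 4: Compare |C| = 26 to 26: satisfied.
The claimed |C| lies at the Hamming bound (tight).


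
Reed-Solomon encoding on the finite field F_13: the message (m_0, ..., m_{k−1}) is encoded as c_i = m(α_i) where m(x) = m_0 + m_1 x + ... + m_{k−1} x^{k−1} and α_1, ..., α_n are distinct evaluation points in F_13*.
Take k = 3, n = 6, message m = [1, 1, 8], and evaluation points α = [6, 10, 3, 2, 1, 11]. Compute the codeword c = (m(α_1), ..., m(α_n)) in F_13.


c = [9, 5, 11, 9, 10, 5]

Message polynomial: m(x) = 1 + 1·x + 8·x^2 (mod 13).
For each evaluation point α_i, compute m(α_i) mod 13:
  α_1 = 6: Horner steps 8 → 10 → 9, so m(6) = 9.
  α_2 = 10: Horner steps 8 → 3 → 5, so m(10) = 5.
  α_3 = 3: Horner steps 8 → 12 → 11, so m(3) = 11.
  α_4 = 2: Horner steps 8 → 4 → 9, so m(2) = 9.
  α_5 = 1: Horner steps 8 → 9 → 10, so m(1) = 10.
  α_6 = 11: Horner steps 8 → 11 → 5, so m(11) = 5.
Codeword c = [9, 5, 11, 9, 10, 5] ∈ F_13^6.


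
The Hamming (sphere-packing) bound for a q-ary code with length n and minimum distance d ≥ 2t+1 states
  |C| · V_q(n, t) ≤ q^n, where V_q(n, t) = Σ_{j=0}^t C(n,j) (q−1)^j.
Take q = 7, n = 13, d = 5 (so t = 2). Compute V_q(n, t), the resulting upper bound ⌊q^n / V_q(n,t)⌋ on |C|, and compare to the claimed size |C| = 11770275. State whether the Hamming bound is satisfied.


V_q(n, t) = 2887, q^n = 96889010407, Hamming bound = 33560446, |C| = 11770275 ≤ bound (satisfied).

Step 1: Compute V_q(n, t) = Σ_{j=0}^2 C(n, j) (q−1)^j.
  j = 0: C(13,0)·(6)^0 = 1·1 = 1.
  j = 1: C(13,1)·(6)^1 = 13·6 = 78.
  j = 2: C(13,2)·(6)^2 = 78·36 = 2808.
  V_q(n, t) = 1 + 78 + 2808 = 2887.
Step 2: q^n = 7^13 = 96889010407.
Step 3: Hamming bound ⌊q^n / V_q(n,t)⌋ = ⌊96889010407/2887⌋ = 33560446.
Step 4: Compare |C| = 11770275 to 33560446: satisfied.
The claimed |C| lies below the Hamming bound.


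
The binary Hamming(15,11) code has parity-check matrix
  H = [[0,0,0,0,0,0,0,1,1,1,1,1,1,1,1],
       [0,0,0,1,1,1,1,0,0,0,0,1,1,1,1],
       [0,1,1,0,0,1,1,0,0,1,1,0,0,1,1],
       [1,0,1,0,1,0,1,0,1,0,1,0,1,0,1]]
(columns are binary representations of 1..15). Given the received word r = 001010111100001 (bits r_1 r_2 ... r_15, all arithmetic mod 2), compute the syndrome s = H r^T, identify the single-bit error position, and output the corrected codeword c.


s = (0, 1, 0, 1)^T, error position = 5, corrected codeword c = 001000111100001

Compute s = H r^T mod 2 one row at a time:
  s_1 = 1 + 1 + 1 + 0 + 0 + 0 + 0 + 1 = 4 ≡ 0 (mod 2).
  s_2 = 0 + 1 + 0 + 1 + 0 + 0 + 0 + 1 = 3 ≡ 1 (mod 2).
  s_3 = 0 + 1 + 0 + 1 + 1 + 0 + 0 + 1 = 4 ≡ 0 (mod 2).
  s_4 = 0 + 1 + 1 + 1 + 1 + 0 + 0 + 1 = 5 ≡ 1 (mod 2).
s = (0, 1, 0, 1)^T — this equals column 5 of H (binary 0101), so error is at position 5.
Correct: flip bit 5 of r = 001010111100001 to get c = 001000111100001.


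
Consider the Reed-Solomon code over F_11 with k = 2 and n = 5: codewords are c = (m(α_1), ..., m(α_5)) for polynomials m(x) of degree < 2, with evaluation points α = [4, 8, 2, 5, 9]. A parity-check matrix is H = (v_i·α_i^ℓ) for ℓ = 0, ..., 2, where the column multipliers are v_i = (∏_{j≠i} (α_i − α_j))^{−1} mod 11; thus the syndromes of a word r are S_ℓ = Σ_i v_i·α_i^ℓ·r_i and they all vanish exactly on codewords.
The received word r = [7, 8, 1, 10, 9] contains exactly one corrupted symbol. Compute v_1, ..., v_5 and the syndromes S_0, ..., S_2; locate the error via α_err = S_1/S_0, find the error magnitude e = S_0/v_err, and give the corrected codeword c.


S = (8, 6, 10), error at position 5, error magnitude e = 9, c = [7, 8, 1, 10, 0].

Step 1: column multipliers v_i = (∏_{j≠i}(α_i − α_j))^{−1} mod 11.
  i = 1 (α = 4): (4−8)(4−2)(4−5)(4−9) = (−4)·2·(−1)·(−5) = −40 ≡ 4, so v_1 = 4^{−1} = 3 (mod 11).
  i = 2 (α = 8): (8−4)(8−2)(8−5)(8−9) = 4·6·3·(−1) = −72 ≡ 5, so v_2 = 5^{−1} = 9 (mod 11).
  i = 3 (α = 2): (2−4)(2−8)(2−5)(2−9) = (−2)·(−6)·(−3)·(−7) = 252 ≡ 10, so v_3 = 10^{−1} = 10 (mod 11).
  i = 4 (α = 5): (5−4)(5−8)(5−2)(5−9) = 1·(−3)·3·(−4) = 36 ≡ 3, so v_4 = 3^{−1} = 4 (mod 11).
  i = 5 (α = 9): (9−4)(9−8)(9−2)(9−5) = 5·1·7·4 = 140 ≡ 8, so v_5 = 8^{−1} = 7 (mod 11).
  v = [3, 9, 10, 4, 7].
Step 2: syndromes of r = [7, 8, 1, 10, 9] (all sums mod 11).
  S_0 = Σ v_i r_i = 3·7 + 9·8 + 10·1 + 4·10 + 7·9 = 206 ≡ 8.
  S_1 = Σ v_i α_i r_i = 3·4·7 + 9·8·8 + 10·2·1 + 4·5·10 + 7·9·9 = 1447 ≡ 6.
  α_i^2 mod 11 = [5, 9, 4, 3, 4].
  S_2 = Σ v_i α_i^2 r_i = 3·5·7 + 9·9·8 + 10·4·1 + 4·3·10 + 7·4·9 = 1165 ≡ 10.
  S = (8, 6, 10) ≠ 0, so r is not a codeword (an error is present).
Step 3: locate the error. For a single error e at position i, S_ℓ = v_i·e·α_i^ℓ, so α_err = S_1/S_0.
  S_0^{−1} = 8^{−1} = 7 (mod 11), so α_err = 6·7 = 42 ≡ 9 = α_5. Error position i = 5.
  Consistency check: S_2/S_1 = 10·2 = 20 ≡ 9 = α_err ✓ (single-error assumption holds).
Step 4: error magnitude e = S_0/v_5 = S_0·∏_{j≠5}(α_5 − α_j) = 8·8 = 64 ≡ 9 (mod 11).
Step 5: correct position 5: c_5 = r_5 − e = 9 − 9 ≡ 0 (mod 11). Hence c = [7, 8, 1, 10, 0].
  Check: interpolating c through the α_i gives m(x) = 6 + 3·x (degree < 2) with m(α_i) = c_i for every i, so c is indeed a codeword.


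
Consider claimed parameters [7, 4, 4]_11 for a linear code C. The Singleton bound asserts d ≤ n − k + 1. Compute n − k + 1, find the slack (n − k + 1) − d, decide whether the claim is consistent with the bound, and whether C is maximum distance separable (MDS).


Singleton RHS = n − k + 1 = 4, slack = 0, bound satisfied, MDS.

Singleton bound: d ≤ n − k + 1.
Here n = 7, k = 4, so n − k + 1 = 4.
Given d = 4, check d ≤ 4: YES.
Slack = (n − k + 1) − d = 0.
The code is MDS (slack = 0).
Description: the claimed parameters are [7, 4, 4]_11; such a code would be MDS (meets Singleton bound).


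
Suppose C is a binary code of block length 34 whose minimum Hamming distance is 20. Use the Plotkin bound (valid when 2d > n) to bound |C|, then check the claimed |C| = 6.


Plotkin bound M ≤ 6; given |C| = 6 ≤ bound (satisfied).

Check applicability: 2d = 40, n = 34.
2d − n = 6 > 0, so Plotkin applies.
Compute d/(2d−n) = 20/6 ≈ 3.3333.
⌊d/(2d−n)⌋ = 3.
Plotkin bound: M ≤ 2·3 = 6.
Given |C| = 6, check: satisfied.
This |C| is at the Plotkin bound.


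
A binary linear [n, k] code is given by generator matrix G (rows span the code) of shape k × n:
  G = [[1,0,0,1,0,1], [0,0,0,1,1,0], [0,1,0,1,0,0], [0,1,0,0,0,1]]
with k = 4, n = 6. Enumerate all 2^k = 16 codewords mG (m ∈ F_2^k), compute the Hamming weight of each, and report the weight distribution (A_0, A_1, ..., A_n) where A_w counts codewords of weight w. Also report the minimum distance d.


Weight distribution: A_0 = 1, A_1 = 1, A_2 = 6, A_3 = 6, A_4 = 1, A_5 = 1. Minimum distance d = 1.

Enumerate all 2^4 = 16 messages m ∈ F_2^4.
For each, compute codeword c = mG in F_2^6, then tally its weight.
  m = 0000 → c = 000000, weight = 0.
  m = 1000 → c = 100101, weight = 3.
  m = 0100 → c = 000110, weight = 2.
  m = 1100 → c = 100011, weight = 3.
  m = 0010 → c = 010100, weight = 2.
  m = 1010 → c = 110001, weight = 3.
  m = 0110 → c = 010010, weight = 2.
  m = 1110 → c = 110111, weight = 5.
  m = 0001 → c = 010001, weight = 2.
  m = 1001 → c = 110100, weight = 3.
  m = 0101 → c = 010111, weight = 4.
  m = 1101 → c = 110010, weight = 3.
  m = 0011 → c = 000101, weight = 2.
  m = 1011 → c = 100000, weight = 1.
  m = 0111 → c = 000011, weight = 2.
  m = 1111 → c = 100110, weight = 3.
Tally weights:
  weight 0: 1 codewords.
  weight 1: 1 codewords.
  weight 2: 6 codewords.
  weight 3: 6 codewords.
  weight 4: 1 codewords.
  weight 5: 1 codewords.
Minimum distance d = smallest w > 0 with A_w > 0 = 1.
Sanity: Σ A_w = 16 = 2^4 = 16 ✓.


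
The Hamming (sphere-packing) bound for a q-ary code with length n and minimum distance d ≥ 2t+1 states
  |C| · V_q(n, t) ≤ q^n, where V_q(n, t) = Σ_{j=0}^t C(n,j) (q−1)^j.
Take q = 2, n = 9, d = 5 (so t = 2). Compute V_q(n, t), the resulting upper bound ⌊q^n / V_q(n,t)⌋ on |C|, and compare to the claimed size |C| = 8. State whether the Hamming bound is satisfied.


V_q(n, t) = 46, q^n = 512, Hamming bound = 11, |C| = 8 ≤ bound (satisfied).

Step 1: Compute V_q(n, t) = Σ_{j=0}^2 C(n, j) (q−1)^j.
  j = 0: C(9,0)·(1)^0 = 1·1 = 1.
  j = 1: C(9,1)·(1)^1 = 9·1 = 9.
  j = 2: C(9,2)·(1)^2 = 36·1 = 36.
  V_q(n, t) = 1 + 9 + 36 = 46.
Step 2: q^n = 2^9 = 512.
Step 3: Hamming bound ⌊q^n / V_q(n,t)⌋ = ⌊512/46⌋ = 11.
Step 4: Compare |C| = 8 to 11: satisfied.
The claimed |C| lies below the Hamming bound.


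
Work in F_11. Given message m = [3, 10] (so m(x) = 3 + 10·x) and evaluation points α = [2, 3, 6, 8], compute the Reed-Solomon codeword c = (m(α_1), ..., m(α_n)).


c = [1, 0, 8, 6]

Message polynomial: m(x) = 3 + 10·x (mod 11).
For each evaluation point α_i, compute m(α_i) mod 11:
  α_1 = 2: Horner steps 10 → 1, so m(2) = 1.
  α_2 = 3: Horner steps 10 → 0, so m(3) = 0.
  α_3 = 6: Horner steps 10 → 8, so m(6) = 8.
  α_4 = 8: Horner steps 10 → 6, so m(8) = 6.
Codeword c = [1, 0, 8, 6] ∈ F_11^4.


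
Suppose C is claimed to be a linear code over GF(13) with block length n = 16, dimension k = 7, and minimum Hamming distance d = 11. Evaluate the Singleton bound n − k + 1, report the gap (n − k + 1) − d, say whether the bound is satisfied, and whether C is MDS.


Singleton RHS = n − k + 1 = 10, slack = -1, bound violated (no such code; not MDS).

Singleton bound: d ≤ n − k + 1.
Here n = 16, k = 7, so n − k + 1 = 10.
Given d = 11, check d ≤ 10: NO.
Slack = (n − k + 1) − d = -1.
The slack is negative: d = 11 exceeds n − k + 1 = 10 by 1, so the Singleton bound is violated and no linear [16, 7, 11]_13 code can exist. In particular it is not MDS (MDS requires d = n − k + 1 exactly).
Description: the claimed parameters are [16, 7, 11]_13; such a code would be impossible (violates the Singleton bound).


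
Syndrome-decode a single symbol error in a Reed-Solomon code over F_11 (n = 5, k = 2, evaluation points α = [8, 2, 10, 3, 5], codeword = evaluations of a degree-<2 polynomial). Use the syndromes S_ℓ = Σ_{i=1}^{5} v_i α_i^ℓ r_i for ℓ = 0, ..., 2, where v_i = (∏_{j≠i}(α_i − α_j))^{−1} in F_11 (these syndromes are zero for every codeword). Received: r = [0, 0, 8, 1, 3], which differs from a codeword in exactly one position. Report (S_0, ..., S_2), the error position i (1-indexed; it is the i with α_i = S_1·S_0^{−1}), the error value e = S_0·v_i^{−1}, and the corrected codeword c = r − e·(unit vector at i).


S = (7, 1, 8), error at position 1, error magnitude e = 5, c = [6, 0, 8, 1, 3].

Step 1: column multipliers v_i = (∏_{j≠i}(α_i − α_j))^{−1} mod 11.
  i = 1 (α = 8): (8−2)(8−10)(8−3)(8−5) = 6·(−2)·5·3 = −180 ≡ 7, so v_1 = 7^{−1} = 8 (mod 11).
  i = 2 (α = 2): (2−8)(2−10)(2−3)(2−5) = (−6)·(−8)·(−1)·(−3) = 144 ≡ 1, so v_2 = 1^{−1} = 1 (mod 11).
  i = 3 (α = 10): (10−8)(10−2)(10−3)(10−5) = 2·8·7·5 = 560 ≡ 10, so v_3 = 10^{−1} = 10 (mod 11).
  i = 4 (α = 3): (3−8)(3−2)(3−10)(3−5) = (−5)·1·(−7)·(−2) = −70 ≡ 7, so v_4 = 7^{−1} = 8 (mod 11).
  i = 5 (α = 5): (5−8)(5−2)(5−10)(5−3) = (−3)·3·(−5)·2 = 90 ≡ 2, so v_5 = 2^{−1} = 6 (mod 11).
  v = [8, 1, 10, 8, 6].
Step 2: syndromes of r = [0, 0, 8, 1, 3] (all sums mod 11).
  S_0 = Σ v_i r_i = 8·0 + 1·0 + 10·8 + 8·1 + 6·3 = 106 ≡ 7.
  S_1 = Σ v_i α_i r_i = 8·8·0 + 1·2·0 + 10·10·8 + 8·3·1 + 6·5·3 = 914 ≡ 1.
  α_i^2 mod 11 = [9, 4, 1, 9, 3].
  S_2 = Σ v_i α_i^2 r_i = 8·9·0 + 1·4·0 + 10·1·8 + 8·9·1 + 6·3·3 = 206 ≡ 8.
  S = (7, 1, 8) ≠ 0, so r is not a codeword (an error is present).
Step 3: locate the error. For a single error e at position i, S_ℓ = v_i·e·α_i^ℓ, so α_err = S_1/S_0.
  S_0^{−1} = 7^{−1} = 8 (mod 11), so α_err = 1·8 = 8 ≡ 8 = α_1. Error position i = 1.
  Consistency check: S_2/S_1 = 8·1 = 8 ≡ 8 = α_err ✓ (single-error assumption holds).
Step 4: error magnitude e = S_0/v_1 = S_0·∏_{j≠1}(α_1 − α_j) = 7·7 = 49 ≡ 5 (mod 11).
Step 5: correct position 1: c_1 = r_1 − e = 0 − 5 ≡ 6 (mod 11). Hence c = [6, 0, 8, 1, 3].
  Check: interpolating c through the α_i gives m(x) = 9 + 1·x (degree < 2) with m(α_i) = c_i for every i, so c is indeed a codeword.
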